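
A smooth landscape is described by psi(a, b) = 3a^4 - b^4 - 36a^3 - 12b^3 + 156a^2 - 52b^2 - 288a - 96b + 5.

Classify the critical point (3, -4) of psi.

The mixed partial ∂²psi/∂a∂b is 0, so the Hessian at any point is diag(psi_aa, psi_bb) = diag(12(3a^2 - 18a + 26), -4(3b^2 + 18b + 26)).
At (3, -4): H = diag(-12, -8).
Both eigenvalues are negative, so H is negative definite: a local maximum.

local maximum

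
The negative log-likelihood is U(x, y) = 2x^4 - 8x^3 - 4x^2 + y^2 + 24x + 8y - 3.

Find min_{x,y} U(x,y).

U(x,y) separates as P(x) + Q(y) − 3, so its minimum is min P + min Q − 3.
P'(x) = 8(x - 3)(x - 1)(x + 1) vanishes at x ∈ {-1, 1, 3}; Q'(y) = 2y + 8 vanishes at y ∈ {-4}.
Local minima of P (where P''>0): P(-1)=-18, P(3)=-18. Local minima of Q: Q(-4)=-16.
So the global minimum of U is P(-1) + Q(-4) − 3 = -18 − 16 − 3 = -37, attained at (-1, -4).

-37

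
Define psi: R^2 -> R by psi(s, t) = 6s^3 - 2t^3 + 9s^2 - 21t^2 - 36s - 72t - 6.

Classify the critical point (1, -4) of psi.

local minimum

The mixed partial ∂²psi/∂s∂t is 0, so the Hessian at any point is diag(psi_ss, psi_tt) = diag(18(2s + 1), -6(2t + 7)).
At (1, -4): H = diag(54, 6).
Both eigenvalues are positive, so H is positive definite: a local minimum.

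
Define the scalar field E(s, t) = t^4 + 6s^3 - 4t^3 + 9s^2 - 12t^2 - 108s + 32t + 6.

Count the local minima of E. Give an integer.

2

E separates as a function of s plus a function of t, so ∇E=0 decouples.
∂E/∂s = 18(s - 2)(s + 3) = 0 at s ∈ {-3, 2}; ∂E/∂t = 4(t - 4)(t - 1)(t + 2) = 0 at t ∈ {-2, 1, 4}.
The Hessian is diagonal: diag(E_ss, E_tt). Second derivatives: E_ss(-3)=-90, E_ss(2)=90; E_tt(-2)=72, E_tt(1)=-36, E_tt(4)=72.
Local minima occur where both diagonal entries positive: (2, -2), (2, 4). Count: 2.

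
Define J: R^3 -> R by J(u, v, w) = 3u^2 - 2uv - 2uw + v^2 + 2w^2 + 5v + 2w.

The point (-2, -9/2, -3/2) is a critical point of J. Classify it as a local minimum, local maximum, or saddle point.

The Hessian is constant: H = [[6, -2, -2], [-2, 2, 0], [-2, 0, 4]].
Leading principal minors: Δ₁ = 6, Δ₂ = 8, Δ₃ = 24.
All leading minors are positive, so H is positive definite: a local minimum.

local minimum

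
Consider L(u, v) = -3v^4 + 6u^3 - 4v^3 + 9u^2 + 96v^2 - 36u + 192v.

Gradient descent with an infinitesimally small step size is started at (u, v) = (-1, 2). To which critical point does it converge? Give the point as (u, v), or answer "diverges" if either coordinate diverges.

L is separable, so gradient descent decouples: u follows -∂L/∂u, v follows -∂L/∂v.
∂L/∂u = 18(u - 1)(u + 2); at u=-1 this is -36, so u increases.
∂L/∂v = -12(v - 4)(v + 1)(v + 4); at v=2 this is 432, so v decreases.
u converges to its nearest critical value 1 (a local min of the u-part); v converges to -1. The iterate converges to (1, -1).

(1, -1)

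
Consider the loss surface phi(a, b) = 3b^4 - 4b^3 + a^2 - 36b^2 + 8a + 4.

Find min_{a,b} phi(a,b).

-201

phi(a,b) separates as P(a) + Q(b) + 4, so its minimum is min P + min Q + 4.
P'(a) = 2a + 8 vanishes at a ∈ {-4}; Q'(b) = 12b(b - 3)(b + 2) vanishes at b ∈ {-2, 0, 3}.
Local minima of P (where P''>0): P(-4)=-16. Local minima of Q: Q(-2)=-64, Q(3)=-189.
So the global minimum of phi is P(-4) + Q(3) + 4 = -16 − 189 + 4 = -201, attained at (-4, 3).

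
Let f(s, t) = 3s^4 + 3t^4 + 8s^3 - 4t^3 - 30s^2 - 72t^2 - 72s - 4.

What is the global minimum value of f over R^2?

-796

f(s,t) separates as P(s) + Q(t) − 4, so its minimum is min P + min Q − 4.
P'(s) = 12(s - 2)(s + 1)(s + 3) vanishes at s ∈ {-3, -1, 2}; Q'(t) = 12t(t - 4)(t + 3) vanishes at t ∈ {-3, 0, 4}.
Local minima of P (where P''>0): P(-3)=-27, P(2)=-152. Local minima of Q: Q(-3)=-297, Q(4)=-640.
So the global minimum of f is P(2) + Q(4) − 4 = -152 − 640 − 4 = -796, attained at (2, 4).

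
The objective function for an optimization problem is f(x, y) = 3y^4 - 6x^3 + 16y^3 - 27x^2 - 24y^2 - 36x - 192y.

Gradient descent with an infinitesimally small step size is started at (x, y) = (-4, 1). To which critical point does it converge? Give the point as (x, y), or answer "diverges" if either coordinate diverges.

(-2, 2)

f is separable, so gradient descent decouples: x follows -∂f/∂x, y follows -∂f/∂y.
∂f/∂x = -18(x + 1)(x + 2); at x=-4 this is -108, so x increases.
∂f/∂y = 12(y - 2)(y + 2)(y + 4); at y=1 this is -180, so y increases.
x converges to its nearest critical value -2 (a local min of the x-part); y converges to 2. The iterate converges to (-2, 2).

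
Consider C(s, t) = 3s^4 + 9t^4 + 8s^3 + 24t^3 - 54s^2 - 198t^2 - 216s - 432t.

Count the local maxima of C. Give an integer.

1

C separates as a function of s plus a function of t, so ∇C=0 decouples.
∂C/∂s = 12(s - 3)(s + 2)(s + 3) = 0 at s ∈ {-3, -2, 3}; ∂C/∂t = 36(t - 3)(t + 1)(t + 4) = 0 at t ∈ {-4, -1, 3}.
The Hessian is diagonal: diag(C_ss, C_tt). Second derivatives: C_ss(-3)=72, C_ss(-2)=-60, C_ss(3)=360; C_tt(-4)=756, C_tt(-1)=-432, C_tt(3)=1008.
Local maxima occur where both diagonal entries negative: (-2, -1). Count: 1.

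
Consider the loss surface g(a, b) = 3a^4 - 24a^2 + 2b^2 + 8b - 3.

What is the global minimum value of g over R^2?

-59

g(a,b) separates as P(a) + Q(b) − 3, so its minimum is min P + min Q − 3.
P'(a) = 12a(a - 2)(a + 2) vanishes at a ∈ {-2, 0, 2}; Q'(b) = 4b + 8 vanishes at b ∈ {-2}.
Local minima of P (where P''>0): P(-2)=-48, P(2)=-48. Local minima of Q: Q(-2)=-8.
So the global minimum of g is P(-2) + Q(-2) − 3 = -48 − 8 − 3 = -59, attained at (-2, -2).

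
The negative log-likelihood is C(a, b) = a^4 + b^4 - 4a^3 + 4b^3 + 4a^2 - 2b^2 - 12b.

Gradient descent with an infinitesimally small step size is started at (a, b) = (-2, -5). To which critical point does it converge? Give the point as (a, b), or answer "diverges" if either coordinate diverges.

(0, -3)

C is separable, so gradient descent decouples: a follows -∂C/∂a, b follows -∂C/∂b.
∂C/∂a = 4a(a - 2)(a - 1); at a=-2 this is -96, so a increases.
∂C/∂b = 4(b - 1)(b + 1)(b + 3); at b=-5 this is -192, so b increases.
a converges to its nearest critical value 0 (a local min of the a-part); b converges to -3. The iterate converges to (0, -3).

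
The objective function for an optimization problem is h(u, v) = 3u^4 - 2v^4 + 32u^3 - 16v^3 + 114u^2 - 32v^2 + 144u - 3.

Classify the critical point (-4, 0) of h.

The mixed partial ∂²h/∂u∂v is 0, so the Hessian at any point is diag(h_uu, h_vv) = diag(12(3u^2 + 16u + 19), -8(3v^2 + 12v + 8)).
At (-4, 0): H = diag(36, -64).
The eigenvalues have opposite signs, so H is indefinite: a saddle point.

saddle point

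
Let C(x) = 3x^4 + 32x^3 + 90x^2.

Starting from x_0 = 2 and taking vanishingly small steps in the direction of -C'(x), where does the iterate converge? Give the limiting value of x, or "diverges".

0

C'(x) = 12x(x + 3)(x + 5), so C'(2) = 840.
Gradient descent moves in the -C' direction, i.e. x is decreasing.
The nearest critical point in that direction is x = 0, where C'' = 180 > 0 (a local minimum). The iterate converges there.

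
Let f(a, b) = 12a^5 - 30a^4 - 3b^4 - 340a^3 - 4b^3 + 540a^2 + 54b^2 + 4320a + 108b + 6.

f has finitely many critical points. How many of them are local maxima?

4

f separates as a function of a plus a function of b, so ∇f=0 decouples.
∂f/∂a = 60(a - 4)(a - 3)(a + 2)(a + 3) = 0 at a ∈ {-3, -2, 3, 4}; ∂f/∂b = -12(b - 3)(b + 1)(b + 3) = 0 at b ∈ {-3, -1, 3}.
The Hessian is diagonal: diag(f_aa, f_bb). Second derivatives: f_aa(-3)=-2520, f_aa(-2)=1800, f_aa(3)=-1800, f_aa(4)=2520; f_bb(-3)=-144, f_bb(-1)=96, f_bb(3)=-288.
Local maxima occur where both diagonal entries negative: (-3, -3), (-3, 3), (3, -3), (3, 3). Count: 4.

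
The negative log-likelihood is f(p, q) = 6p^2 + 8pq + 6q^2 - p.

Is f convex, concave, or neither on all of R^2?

convex

f is quadratic, so its Hessian is the constant matrix H = [[12, 8], [8, 12]].
det(H) = 80, tr(H) = 24.
det(H) > 0 and tr(H) > 0, so H is positive definite everywhere: convex.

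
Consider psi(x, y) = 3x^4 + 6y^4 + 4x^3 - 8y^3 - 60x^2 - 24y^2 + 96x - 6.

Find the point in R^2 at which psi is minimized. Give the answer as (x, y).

(-4, 2)

psi(x,y) separates as P(x) + Q(y) − 6, so its minimum is min P + min Q − 6.
P'(x) = 12(x - 2)(x - 1)(x + 4) vanishes at x ∈ {-4, 1, 2}; Q'(y) = 24y(y - 2)(y + 1) vanishes at y ∈ {-1, 0, 2}.
Local minima of P (where P''>0): P(-4)=-832, P(2)=32. Local minima of Q: Q(-1)=-10, Q(2)=-64.
So the global minimum of psi is P(-4) + Q(2) − 6 = -832 − 64 − 6 = -902, attained at (-4, 2).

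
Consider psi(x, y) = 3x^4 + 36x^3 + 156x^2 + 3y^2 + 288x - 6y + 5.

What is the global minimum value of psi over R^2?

psi(x,y) separates as P(x) + Q(y) + 5, so its minimum is min P + min Q + 5.
P'(x) = 12(x + 2)(x + 3)(x + 4) vanishes at x ∈ {-4, -3, -2}; Q'(y) = 6y - 6 vanishes at y ∈ {1}.
Local minima of P (where P''>0): P(-4)=-192, P(-2)=-192. Local minima of Q: Q(1)=-3.
So the global minimum of psi is P(-4) + Q(1) + 5 = -192 − 3 + 5 = -190, attained at (-4, 1).

-190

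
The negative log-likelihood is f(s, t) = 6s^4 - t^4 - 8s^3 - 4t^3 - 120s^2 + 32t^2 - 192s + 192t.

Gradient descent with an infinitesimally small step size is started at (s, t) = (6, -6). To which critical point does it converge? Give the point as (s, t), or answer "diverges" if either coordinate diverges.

diverges

f is separable, so gradient descent decouples: s follows -∂f/∂s, t follows -∂f/∂t.
∂f/∂s = 24(s - 4)(s + 1)(s + 2); at s=6 this is 2688, so s decreases.
∂f/∂t = -4(t - 4)(t + 3)(t + 4); at t=-6 this is 240, so t decreases.
The t-coordinate has no critical point in that direction and runs off to infinity.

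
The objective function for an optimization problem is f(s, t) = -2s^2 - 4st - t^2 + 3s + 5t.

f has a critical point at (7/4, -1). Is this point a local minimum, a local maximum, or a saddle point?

The Hessian of f is constant: H = [[-4, -4], [-4, -2]].
det(H) = (-4)·(-2) − (-4)² = -8.
Since det(H) < 0, H is indefinite and the critical point is a saddle point.

saddle point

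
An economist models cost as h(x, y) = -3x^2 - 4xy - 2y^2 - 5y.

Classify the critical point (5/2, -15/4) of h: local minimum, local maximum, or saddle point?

The Hessian of h is constant: H = [[-6, -4], [-4, -4]].
det(H) = (-6)·(-4) − (-4)² = 8.
det(H) > 0 and tr(H) = -10 < 0, so H is negative definite and the point is a local maximum.

local maximum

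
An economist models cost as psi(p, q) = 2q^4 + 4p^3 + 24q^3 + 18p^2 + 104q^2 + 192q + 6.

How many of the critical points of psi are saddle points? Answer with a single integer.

3

psi separates as a function of p plus a function of q, so ∇psi=0 decouples.
∂psi/∂p = 12p(p + 3) = 0 at p ∈ {-3, 0}; ∂psi/∂q = 8(q + 2)(q + 3)(q + 4) = 0 at q ∈ {-4, -3, -2}.
The Hessian is diagonal: diag(psi_pp, psi_qq). Second derivatives: psi_pp(-3)=-36, psi_pp(0)=36; psi_qq(-4)=16, psi_qq(-3)=-8, psi_qq(-2)=16.
Saddle points occur where the two diagonal entries have opposite signs: (-3, -4), (-3, -2), (0, -3). Count: 3.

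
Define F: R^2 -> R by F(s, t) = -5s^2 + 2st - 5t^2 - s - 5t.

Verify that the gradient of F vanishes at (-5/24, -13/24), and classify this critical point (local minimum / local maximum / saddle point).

∇F = (-10s + 2t - 1, 2s - 10t - 5); substituting (-5/24, -13/24) gives ∇F = (0, 0), so (-5/24, -13/24) is indeed a critical point.
The Hessian of F is constant: H = [[-10, 2], [2, -10]].
det(H) = (-10)·(-10) − 2² = 96.
det(H) > 0 and tr(H) = -20 < 0, so H is negative definite and the point is a local maximum.

local maximum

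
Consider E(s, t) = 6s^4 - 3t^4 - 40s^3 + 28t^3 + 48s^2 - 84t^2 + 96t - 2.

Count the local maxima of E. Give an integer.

2

E separates as a function of s plus a function of t, so ∇E=0 decouples.
∂E/∂s = 24s(s - 4)(s - 1) = 0 at s ∈ {0, 1, 4}; ∂E/∂t = -12(t - 4)(t - 2)(t - 1) = 0 at t ∈ {1, 2, 4}.
The Hessian is diagonal: diag(E_ss, E_tt). Second derivatives: E_ss(0)=96, E_ss(1)=-72, E_ss(4)=288; E_tt(1)=-36, E_tt(2)=24, E_tt(4)=-72.
Local maxima occur where both diagonal entries negative: (1, 1), (1, 4). Count: 2.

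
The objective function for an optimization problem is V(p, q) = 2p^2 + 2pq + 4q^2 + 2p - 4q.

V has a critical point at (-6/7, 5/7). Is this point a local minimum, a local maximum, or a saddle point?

The Hessian of V is constant: H = [[4, 2], [2, 8]].
det(H) = 4·8 − 2² = 28.
det(H) > 0 and tr(H) = 12 > 0, so H is positive definite and the point is a local minimum.

local minimum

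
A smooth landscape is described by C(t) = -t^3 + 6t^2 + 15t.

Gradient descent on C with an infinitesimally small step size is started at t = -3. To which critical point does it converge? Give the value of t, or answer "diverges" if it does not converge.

-1

C'(t) = -3(t - 5)(t + 1), so C'(-3) = -48.
Gradient descent moves in the -C' direction, i.e. t is increasing.
The nearest critical point in that direction is t = -1, where C'' = 18 > 0 (a local minimum). The iterate converges there.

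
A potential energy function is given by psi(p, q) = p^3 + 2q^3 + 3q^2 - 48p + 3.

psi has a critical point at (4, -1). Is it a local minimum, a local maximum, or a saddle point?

saddle point

The mixed partial ∂²psi/∂p∂q is 0, so the Hessian at any point is diag(psi_pp, psi_qq) = diag(6p, 6(2q + 1)).
At (4, -1): H = diag(24, -6).
The eigenvalues have opposite signs, so H is indefinite: a saddle point.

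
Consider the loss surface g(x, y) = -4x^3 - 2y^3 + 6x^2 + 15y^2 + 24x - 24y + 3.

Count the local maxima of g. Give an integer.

1

g separates as a function of x plus a function of y, so ∇g=0 decouples.
∂g/∂x = -12(x - 2)(x + 1) = 0 at x ∈ {-1, 2}; ∂g/∂y = -6(y - 4)(y - 1) = 0 at y ∈ {1, 4}.
The Hessian is diagonal: diag(g_xx, g_yy). Second derivatives: g_xx(-1)=36, g_xx(2)=-36; g_yy(1)=18, g_yy(4)=-18.
Local maxima occur where both diagonal entries negative: (2, 4). Count: 1.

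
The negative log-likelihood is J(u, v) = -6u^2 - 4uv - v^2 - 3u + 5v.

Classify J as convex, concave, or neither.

concave

J is quadratic, so its Hessian is the constant matrix H = [[-12, -4], [-4, -2]].
det(H) = 8, tr(H) = -14.
det(H) > 0 and tr(H) < 0, so H is negative definite everywhere: concave.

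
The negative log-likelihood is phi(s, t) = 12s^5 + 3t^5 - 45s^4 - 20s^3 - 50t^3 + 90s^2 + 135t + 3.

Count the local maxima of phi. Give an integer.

4

phi separates as a function of s plus a function of t, so ∇phi=0 decouples.
∂phi/∂s = 60s(s - 3)(s - 1)(s + 1) = 0 at s ∈ {-1, 0, 1, 3}; ∂phi/∂t = 15(t - 3)(t - 1)(t + 1)(t + 3) = 0 at t ∈ {-3, -1, 1, 3}.
The Hessian is diagonal: diag(phi_ss, phi_tt). Second derivatives: phi_ss(-1)=-480, phi_ss(0)=180, phi_ss(1)=-240, phi_ss(3)=1440; phi_tt(-3)=-720, phi_tt(-1)=240, phi_tt(1)=-240, phi_tt(3)=720.
Local maxima occur where both diagonal entries negative: (-1, -3), (-1, 1), (1, -3), (1, 1). Count: 4.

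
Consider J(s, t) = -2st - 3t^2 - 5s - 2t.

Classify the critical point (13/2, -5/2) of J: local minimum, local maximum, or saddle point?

The Hessian of J is constant: H = [[0, -2], [-2, -6]].
det(H) = 0·(-6) − (-2)² = -4.
Since det(H) < 0, H is indefinite and the critical point is a saddle point.

saddle point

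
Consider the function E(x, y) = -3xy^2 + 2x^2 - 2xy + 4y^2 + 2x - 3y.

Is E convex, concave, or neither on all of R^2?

The term -3xy^2 is cubic, so the Hessian is not constant.
∂²E/∂y² = -6x + 8, which takes both signs as x varies (negative for sufficiently large x). A diagonal entry of the Hessian changing sign means the Hessian is neither positive- nor negative-semidefinite on all of R^2.

neither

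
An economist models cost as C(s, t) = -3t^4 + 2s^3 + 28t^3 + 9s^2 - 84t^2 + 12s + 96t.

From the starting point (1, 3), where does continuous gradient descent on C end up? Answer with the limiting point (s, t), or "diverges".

(-1, 2)

C is separable, so gradient descent decouples: s follows -∂C/∂s, t follows -∂C/∂t.
∂C/∂s = 6(s + 1)(s + 2); at s=1 this is 36, so s decreases.
∂C/∂t = -12(t - 4)(t - 2)(t - 1); at t=3 this is 24, so t decreases.
s converges to its nearest critical value -1 (a local min of the s-part); t converges to 2. The iterate converges to (-1, 2).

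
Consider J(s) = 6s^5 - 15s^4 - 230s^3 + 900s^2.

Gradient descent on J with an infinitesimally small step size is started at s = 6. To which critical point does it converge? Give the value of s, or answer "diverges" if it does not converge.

J'(s) = 30s(s - 4)(s - 3)(s + 5), so J'(6) = 11880.
Gradient descent moves in the -J' direction, i.e. s is decreasing.
The nearest critical point in that direction is s = 4, where J'' = 1080 > 0 (a local minimum). The iterate converges there.

4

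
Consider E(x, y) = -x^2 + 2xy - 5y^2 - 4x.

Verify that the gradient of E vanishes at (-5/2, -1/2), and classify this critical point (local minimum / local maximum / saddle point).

local maximum

∇E = (-2x + 2y - 4, 2x - 10y); substituting (-5/2, -1/2) gives ∇E = (0, 0), so (-5/2, -1/2) is indeed a critical point.
The Hessian of E is constant: H = [[-2, 2], [2, -10]].
det(H) = (-2)·(-10) − 2² = 16.
det(H) > 0 and tr(H) = -12 < 0, so H is negative definite and the point is a local maximum.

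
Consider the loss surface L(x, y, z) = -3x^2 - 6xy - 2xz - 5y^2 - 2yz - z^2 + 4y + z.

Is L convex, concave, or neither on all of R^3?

concave

L is quadratic, so its Hessian is the constant matrix H = [[-6, -6, -2], [-6, -10, -2], [-2, -2, -2]].
Leading principal minors: -6, 24, -32.
Signs alternate −, +, − ⇒ H ≺ 0 ⇒ concave.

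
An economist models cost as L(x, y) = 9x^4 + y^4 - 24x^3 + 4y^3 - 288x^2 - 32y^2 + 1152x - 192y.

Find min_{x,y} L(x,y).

L(x,y) separates as P(x) + Q(y), so its minimum is min P + min Q.
P'(x) = 36(x - 4)(x - 2)(x + 4) vanishes at x ∈ {-4, 2, 4}; Q'(y) = 4(y - 4)(y + 3)(y + 4) vanishes at y ∈ {-4, -3, 4}.
Local minima of P (where P''>0): P(-4)=-5376, P(4)=768. Local minima of Q: Q(-4)=256, Q(4)=-768.
So the global minimum of L is P(-4) + Q(4) = -5376 − 768 = -6144, attained at (-4, 4).

-6144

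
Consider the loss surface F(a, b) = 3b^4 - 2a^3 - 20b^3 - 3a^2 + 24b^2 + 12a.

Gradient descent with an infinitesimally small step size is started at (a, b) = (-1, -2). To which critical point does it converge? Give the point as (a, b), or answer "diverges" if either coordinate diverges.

F is separable, so gradient descent decouples: a follows -∂F/∂a, b follows -∂F/∂b.
∂F/∂a = -6(a - 1)(a + 2); at a=-1 this is 12, so a decreases.
∂F/∂b = 12b(b - 4)(b - 1); at b=-2 this is -432, so b increases.
a converges to its nearest critical value -2 (a local min of the a-part); b converges to 0. The iterate converges to (-2, 0).

(-2, 0)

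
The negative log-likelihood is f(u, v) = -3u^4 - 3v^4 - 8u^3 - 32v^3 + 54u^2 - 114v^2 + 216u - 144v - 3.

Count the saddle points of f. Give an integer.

4

f separates as a function of u plus a function of v, so ∇f=0 decouples.
∂f/∂u = -12(u - 3)(u + 2)(u + 3) = 0 at u ∈ {-3, -2, 3}; ∂f/∂v = -12(v + 1)(v + 3)(v + 4) = 0 at v ∈ {-4, -3, -1}.
The Hessian is diagonal: diag(f_uu, f_vv). Second derivatives: f_uu(-3)=-72, f_uu(-2)=60, f_uu(3)=-360; f_vv(-4)=-36, f_vv(-3)=24, f_vv(-1)=-72.
Saddle points occur where the two diagonal entries have opposite signs: (-3, -3), (-2, -4), (-2, -1), (3, -3). Count: 4.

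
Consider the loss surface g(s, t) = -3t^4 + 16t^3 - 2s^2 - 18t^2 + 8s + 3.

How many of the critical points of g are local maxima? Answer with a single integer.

2

g separates as a function of s plus a function of t, so ∇g=0 decouples.
∂g/∂s = -4(s - 2) = 0 at s ∈ {2}; ∂g/∂t = -12t(t - 3)(t - 1) = 0 at t ∈ {0, 1, 3}.
The Hessian is diagonal: diag(g_ss, g_tt). Second derivatives: g_ss(2)=-4; g_tt(0)=-36, g_tt(1)=24, g_tt(3)=-72.
Local maxima occur where both diagonal entries negative: (2, 0), (2, 3). Count: 2.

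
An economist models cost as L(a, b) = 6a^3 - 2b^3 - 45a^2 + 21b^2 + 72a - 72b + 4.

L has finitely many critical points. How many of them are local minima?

1

L separates as a function of a plus a function of b, so ∇L=0 decouples.
∂L/∂a = 18(a - 4)(a - 1) = 0 at a ∈ {1, 4}; ∂L/∂b = -6(b - 4)(b - 3) = 0 at b ∈ {3, 4}.
The Hessian is diagonal: diag(L_aa, L_bb). Second derivatives: L_aa(1)=-54, L_aa(4)=54; L_bb(3)=6, L_bb(4)=-6.
Local minima occur where both diagonal entries positive: (4, 3). Count: 1.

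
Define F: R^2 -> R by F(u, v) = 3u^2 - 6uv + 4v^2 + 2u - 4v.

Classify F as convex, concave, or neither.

convex

F is quadratic, so its Hessian is the constant matrix H = [[6, -6], [-6, 8]].
det(H) = 12, tr(H) = 14.
det(H) > 0 and tr(H) > 0, so H is positive definite everywhere: convex.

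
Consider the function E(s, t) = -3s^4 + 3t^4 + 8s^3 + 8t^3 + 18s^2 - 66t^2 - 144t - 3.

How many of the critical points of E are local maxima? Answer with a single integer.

E separates as a function of s plus a function of t, so ∇E=0 decouples.
∂E/∂s = -12s(s - 3)(s + 1) = 0 at s ∈ {-1, 0, 3}; ∂E/∂t = 12(t - 3)(t + 1)(t + 4) = 0 at t ∈ {-4, -1, 3}.
The Hessian is diagonal: diag(E_ss, E_tt). Second derivatives: E_ss(-1)=-48, E_ss(0)=36, E_ss(3)=-144; E_tt(-4)=252, E_tt(-1)=-144, E_tt(3)=336.
Local maxima occur where both diagonal entries negative: (-1, -1), (3, -1). Count: 2.

2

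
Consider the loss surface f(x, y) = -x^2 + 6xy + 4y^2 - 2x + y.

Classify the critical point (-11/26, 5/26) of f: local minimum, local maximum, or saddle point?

saddle point

The Hessian of f is constant: H = [[-2, 6], [6, 8]].
det(H) = (-2)·8 − 6² = -52.
Since det(H) < 0, H is indefinite and the critical point is a saddle point.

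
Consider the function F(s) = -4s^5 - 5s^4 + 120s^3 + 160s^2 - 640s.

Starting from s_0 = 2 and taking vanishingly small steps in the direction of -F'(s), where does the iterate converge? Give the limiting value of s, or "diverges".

1

F'(s) = -20(s - 4)(s - 1)(s + 2)(s + 4), so F'(2) = 960.
Gradient descent moves in the -F' direction, i.e. s is decreasing.
The nearest critical point in that direction is s = 1, where F'' = 900 > 0 (a local minimum). The iterate converges there.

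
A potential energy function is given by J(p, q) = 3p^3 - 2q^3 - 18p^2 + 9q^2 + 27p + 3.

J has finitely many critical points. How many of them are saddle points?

2

J separates as a function of p plus a function of q, so ∇J=0 decouples.
∂J/∂p = 9(p - 3)(p - 1) = 0 at p ∈ {1, 3}; ∂J/∂q = -6q(q - 3) = 0 at q ∈ {0, 3}.
The Hessian is diagonal: diag(J_pp, J_qq). Second derivatives: J_pp(1)=-18, J_pp(3)=18; J_qq(0)=18, J_qq(3)=-18.
Saddle points occur where the two diagonal entries have opposite signs: (1, 0), (3, 3). Count: 2.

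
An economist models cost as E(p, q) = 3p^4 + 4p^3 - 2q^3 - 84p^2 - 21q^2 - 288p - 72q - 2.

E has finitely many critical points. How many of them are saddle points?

E separates as a function of p plus a function of q, so ∇E=0 decouples.
∂E/∂p = 12(p - 4)(p + 2)(p + 3) = 0 at p ∈ {-3, -2, 4}; ∂E/∂q = -6(q + 3)(q + 4) = 0 at q ∈ {-4, -3}.
The Hessian is diagonal: diag(E_pp, E_qq). Second derivatives: E_pp(-3)=84, E_pp(-2)=-72, E_pp(4)=504; E_qq(-4)=6, E_qq(-3)=-6.
Saddle points occur where the two diagonal entries have opposite signs: (-3, -3), (-2, -4), (4, -3). Count: 3.

3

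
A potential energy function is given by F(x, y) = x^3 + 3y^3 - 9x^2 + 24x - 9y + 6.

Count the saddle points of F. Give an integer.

2

F separates as a function of x plus a function of y, so ∇F=0 decouples.
∂F/∂x = 3(x - 4)(x - 2) = 0 at x ∈ {2, 4}; ∂F/∂y = 9(y - 1)(y + 1) = 0 at y ∈ {-1, 1}.
The Hessian is diagonal: diag(F_xx, F_yy). Second derivatives: F_xx(2)=-6, F_xx(4)=6; F_yy(-1)=-18, F_yy(1)=18.
Saddle points occur where the two diagonal entries have opposite signs: (2, 1), (4, -1). Count: 2.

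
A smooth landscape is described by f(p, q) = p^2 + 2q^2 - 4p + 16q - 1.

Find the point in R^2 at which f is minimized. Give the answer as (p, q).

f(p,q) separates as A(p) + B(q) − 1, so its minimum is min A + min B − 1.
A'(p) = 2p - 4 vanishes at p ∈ {2}; B'(q) = 4q + 16 vanishes at q ∈ {-4}.
Local minima of A (where A''>0): A(2)=-4. Local minima of B: B(-4)=-32.
So the global minimum of f is A(2) + B(-4) − 1 = -4 − 32 − 1 = -37, attained at (2, -4).

(2, -4)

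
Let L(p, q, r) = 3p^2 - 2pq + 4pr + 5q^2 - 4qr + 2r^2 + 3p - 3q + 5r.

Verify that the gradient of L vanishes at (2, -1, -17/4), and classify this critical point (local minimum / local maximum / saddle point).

local minimum

∇L = (6p - 2q + 4r + 3, -2p + 10q - 4r - 3, 4p - 4q + 4r + 5); substituting (2, -1, -17/4) gives ∇L = (0, 0, 0), so (2, -1, -17/4) is indeed a critical point.
The Hessian is constant: H = [[6, -2, 4], [-2, 10, -4], [4, -4, 4]].
Leading principal minors: Δ₁ = 6, Δ₂ = 56, Δ₃ = 32.
All leading minors are positive, so H is positive definite: a local minimum.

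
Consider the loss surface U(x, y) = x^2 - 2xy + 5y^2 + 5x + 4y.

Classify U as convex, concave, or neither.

U is quadratic, so its Hessian is the constant matrix H = [[2, -2], [-2, 10]].
det(H) = 16, tr(H) = 12.
det(H) > 0 and tr(H) > 0, so H is positive definite everywhere: convex.

convex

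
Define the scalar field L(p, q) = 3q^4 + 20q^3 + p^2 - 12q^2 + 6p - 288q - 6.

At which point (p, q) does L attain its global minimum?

L(p,q) separates as A(p) + B(q) − 6, so its minimum is min A + min B − 6.
A'(p) = 2p + 6 vanishes at p ∈ {-3}; B'(q) = 12(q - 2)(q + 3)(q + 4) vanishes at q ∈ {-4, -3, 2}.
Local minima of A (where A''>0): A(-3)=-9. Local minima of B: B(-4)=448, B(2)=-416.
So the global minimum of L is A(-3) + B(2) − 6 = -9 − 416 − 6 = -431, attained at (-3, 2).

(-3, 2)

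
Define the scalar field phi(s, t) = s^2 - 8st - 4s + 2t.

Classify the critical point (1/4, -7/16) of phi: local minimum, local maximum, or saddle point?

saddle point

The Hessian of phi is constant: H = [[2, -8], [-8, 0]].
det(H) = 2·0 − (-8)² = -64.
Since det(H) < 0, H is indefinite and the critical point is a saddle point.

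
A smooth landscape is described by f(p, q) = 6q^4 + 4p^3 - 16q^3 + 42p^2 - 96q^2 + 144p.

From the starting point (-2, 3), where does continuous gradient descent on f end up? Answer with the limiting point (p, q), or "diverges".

(-3, 4)

f is separable, so gradient descent decouples: p follows -∂f/∂p, q follows -∂f/∂q.
∂f/∂p = 12(p + 3)(p + 4); at p=-2 this is 24, so p decreases.
∂f/∂q = 24q(q - 4)(q + 2); at q=3 this is -360, so q increases.
p converges to its nearest critical value -3 (a local min of the p-part); q converges to 4. The iterate converges to (-3, 4).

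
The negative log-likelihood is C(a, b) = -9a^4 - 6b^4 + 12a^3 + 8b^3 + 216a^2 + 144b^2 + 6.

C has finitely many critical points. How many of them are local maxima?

4

C separates as a function of a plus a function of b, so ∇C=0 decouples.
∂C/∂a = -36a(a - 4)(a + 3) = 0 at a ∈ {-3, 0, 4}; ∂C/∂b = -24b(b - 4)(b + 3) = 0 at b ∈ {-3, 0, 4}.
The Hessian is diagonal: diag(C_aa, C_bb). Second derivatives: C_aa(-3)=-756, C_aa(0)=432, C_aa(4)=-1008; C_bb(-3)=-504, C_bb(0)=288, C_bb(4)=-672.
Local maxima occur where both diagonal entries negative: (-3, -3), (-3, 4), (4, -3), (4, 4). Count: 4.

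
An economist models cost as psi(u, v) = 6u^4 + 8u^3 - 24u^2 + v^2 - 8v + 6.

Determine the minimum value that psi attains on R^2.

-74

psi(u,v) separates as P(u) + Q(v) + 6, so its minimum is min P + min Q + 6.
P'(u) = 24u(u - 1)(u + 2) vanishes at u ∈ {-2, 0, 1}; Q'(v) = 2v - 8 vanishes at v ∈ {4}.
Local minima of P (where P''>0): P(-2)=-64, P(1)=-10. Local minima of Q: Q(4)=-16.
So the global minimum of psi is P(-2) + Q(4) + 6 = -64 − 16 + 6 = -74, attained at (-2, 4).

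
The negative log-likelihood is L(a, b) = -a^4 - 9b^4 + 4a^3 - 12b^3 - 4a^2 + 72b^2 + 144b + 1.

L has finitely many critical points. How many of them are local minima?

L separates as a function of a plus a function of b, so ∇L=0 decouples.
∂L/∂a = -4a(a - 2)(a - 1) = 0 at a ∈ {0, 1, 2}; ∂L/∂b = -36(b - 2)(b + 1)(b + 2) = 0 at b ∈ {-2, -1, 2}.
The Hessian is diagonal: diag(L_aa, L_bb). Second derivatives: L_aa(0)=-8, L_aa(1)=4, L_aa(2)=-8; L_bb(-2)=-144, L_bb(-1)=108, L_bb(2)=-432.
Local minima occur where both diagonal entries positive: (1, -1). Count: 1.

1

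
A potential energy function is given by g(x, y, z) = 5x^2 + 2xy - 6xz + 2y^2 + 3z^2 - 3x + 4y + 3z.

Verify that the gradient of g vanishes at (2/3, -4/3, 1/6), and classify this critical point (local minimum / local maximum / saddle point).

local minimum

∇g = (10x + 2y - 6z - 3, 2x + 4y + 4, -6x + 6z + 3); substituting (2/3, -4/3, 1/6) gives ∇g = (0, 0, 0), so (2/3, -4/3, 1/6) is indeed a critical point.
The Hessian is constant: H = [[10, 2, -6], [2, 4, 0], [-6, 0, 6]].
Leading principal minors: Δ₁ = 10, Δ₂ = 36, Δ₃ = 72.
All leading minors are positive, so H is positive definite: a local minimum.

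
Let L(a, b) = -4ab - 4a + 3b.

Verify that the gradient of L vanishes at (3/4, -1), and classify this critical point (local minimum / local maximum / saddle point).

∇L = (-4b - 4, -4a + 3); substituting (3/4, -1) gives ∇L = (0, 0), so (3/4, -1) is indeed a critical point.
The Hessian of L is constant: H = [[0, -4], [-4, 0]].
det(H) = 0·0 − (-4)² = -16.
Since det(H) < 0, H is indefinite and the critical point is a saddle point.

saddle point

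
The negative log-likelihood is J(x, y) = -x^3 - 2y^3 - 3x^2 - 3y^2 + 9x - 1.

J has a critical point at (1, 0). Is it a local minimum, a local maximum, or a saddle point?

local maximum

The mixed partial ∂²J/∂x∂y is 0, so the Hessian at any point is diag(J_xx, J_yy) = diag(-6(x + 1), -6(2y + 1)).
At (1, 0): H = diag(-12, -6).
Both eigenvalues are negative, so H is negative definite: a local maximum.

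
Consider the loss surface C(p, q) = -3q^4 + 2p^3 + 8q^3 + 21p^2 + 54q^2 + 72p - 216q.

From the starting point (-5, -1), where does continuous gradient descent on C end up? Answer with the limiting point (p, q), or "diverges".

diverges

C is separable, so gradient descent decouples: p follows -∂C/∂p, q follows -∂C/∂q.
∂C/∂p = 6(p + 3)(p + 4); at p=-5 this is 12, so p decreases.
∂C/∂q = -12(q - 3)(q - 2)(q + 3); at q=-1 this is -288, so q increases.
The p-coordinate has no critical point in that direction and runs off to infinity.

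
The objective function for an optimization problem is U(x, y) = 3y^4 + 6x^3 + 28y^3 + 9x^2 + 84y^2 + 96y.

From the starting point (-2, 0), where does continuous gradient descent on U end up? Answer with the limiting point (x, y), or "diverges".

U is separable, so gradient descent decouples: x follows -∂U/∂x, y follows -∂U/∂y.
∂U/∂x = 18x(x + 1); at x=-2 this is 36, so x decreases.
∂U/∂y = 12(y + 1)(y + 2)(y + 4); at y=0 this is 96, so y decreases.
The x-coordinate has no critical point in that direction and runs off to infinity.

diverges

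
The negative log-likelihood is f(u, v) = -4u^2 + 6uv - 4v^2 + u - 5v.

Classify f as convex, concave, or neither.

f is quadratic, so its Hessian is the constant matrix H = [[-8, 6], [6, -8]].
det(H) = 28, tr(H) = -16.
det(H) > 0 and tr(H) < 0, so H is negative definite everywhere: concave.

concave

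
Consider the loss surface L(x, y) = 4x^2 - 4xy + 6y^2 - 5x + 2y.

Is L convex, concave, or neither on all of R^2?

convex

L is quadratic, so its Hessian is the constant matrix H = [[8, -4], [-4, 12]].
det(H) = 80, tr(H) = 20.
det(H) > 0 and tr(H) > 0, so H is positive definite everywhere: convex.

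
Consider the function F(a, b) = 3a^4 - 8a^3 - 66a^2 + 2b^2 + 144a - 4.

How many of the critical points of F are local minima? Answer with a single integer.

2

F separates as a function of a plus a function of b, so ∇F=0 decouples.
∂F/∂a = 12(a - 4)(a - 1)(a + 3) = 0 at a ∈ {-3, 1, 4}; ∂F/∂b = 4b = 0 at b ∈ {0}.
The Hessian is diagonal: diag(F_aa, F_bb). Second derivatives: F_aa(-3)=336, F_aa(1)=-144, F_aa(4)=252; F_bb(0)=4.
Local minima occur where both diagonal entries positive: (-3, 0), (4, 0). Count: 2.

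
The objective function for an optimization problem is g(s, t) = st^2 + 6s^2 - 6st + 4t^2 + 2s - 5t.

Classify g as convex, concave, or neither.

neither

The term st^2 is cubic, so the Hessian is not constant.
∂²g/∂t² = 2s + 8, which takes both signs as s varies (negative for sufficiently negative s). A diagonal entry of the Hessian changing sign means the Hessian is neither positive- nor negative-semidefinite on all of R^2.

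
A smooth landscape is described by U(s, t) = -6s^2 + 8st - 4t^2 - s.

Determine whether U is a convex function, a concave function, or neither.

U is quadratic, so its Hessian is the constant matrix H = [[-12, 8], [8, -8]].
det(H) = 32, tr(H) = -20.
det(H) > 0 and tr(H) < 0, so H is negative definite everywhere: concave.

concave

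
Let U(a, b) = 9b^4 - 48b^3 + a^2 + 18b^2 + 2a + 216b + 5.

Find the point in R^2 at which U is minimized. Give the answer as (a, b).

(-1, -1)

U(a,b) separates as P(a) + Q(b) + 5, so its minimum is min P + min Q + 5.
P'(a) = 2a + 2 vanishes at a ∈ {-1}; Q'(b) = 36(b - 3)(b - 2)(b + 1) vanishes at b ∈ {-1, 2, 3}.
Local minima of P (where P''>0): P(-1)=-1. Local minima of Q: Q(-1)=-141, Q(3)=243.
So the global minimum of U is P(-1) + Q(-1) + 5 = -1 − 141 + 5 = -137, attained at (-1, -1).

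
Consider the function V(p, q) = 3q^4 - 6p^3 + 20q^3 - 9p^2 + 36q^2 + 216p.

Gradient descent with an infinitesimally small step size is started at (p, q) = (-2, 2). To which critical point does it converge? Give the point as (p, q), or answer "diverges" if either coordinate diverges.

(-4, 0)

V is separable, so gradient descent decouples: p follows -∂V/∂p, q follows -∂V/∂q.
∂V/∂p = -18(p - 3)(p + 4); at p=-2 this is 180, so p decreases.
∂V/∂q = 12q(q + 2)(q + 3); at q=2 this is 480, so q decreases.
p converges to its nearest critical value -4 (a local min of the p-part); q converges to 0. The iterate converges to (-4, 0).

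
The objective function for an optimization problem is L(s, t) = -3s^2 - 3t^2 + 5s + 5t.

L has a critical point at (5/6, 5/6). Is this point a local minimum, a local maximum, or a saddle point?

The Hessian of L is constant: H = [[-6, 0], [0, -6]].
det(H) = (-6)·(-6) − 0² = 36.
det(H) > 0 and tr(H) = -12 < 0, so H is negative definite and the point is a local maximum.

local maximum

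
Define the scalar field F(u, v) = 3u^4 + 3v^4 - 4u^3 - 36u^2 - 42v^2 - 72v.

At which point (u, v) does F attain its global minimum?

F(u,v) separates as P(u) + Q(v), so its minimum is min P + min Q.
P'(u) = 12u(u - 3)(u + 2) vanishes at u ∈ {-2, 0, 3}; Q'(v) = 12(v - 3)(v + 1)(v + 2) vanishes at v ∈ {-2, -1, 3}.
Local minima of P (where P''>0): P(-2)=-64, P(3)=-189. Local minima of Q: Q(-2)=24, Q(3)=-351.
So the global minimum of F is P(3) + Q(3) = -189 − 351 = -540, attained at (3, 3).

(3, 3)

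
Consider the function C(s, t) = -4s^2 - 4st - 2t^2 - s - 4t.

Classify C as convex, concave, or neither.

C is quadratic, so its Hessian is the constant matrix H = [[-8, -4], [-4, -4]].
det(H) = 16, tr(H) = -12.
det(H) > 0 and tr(H) < 0, so H is negative definite everywhere: concave.

concave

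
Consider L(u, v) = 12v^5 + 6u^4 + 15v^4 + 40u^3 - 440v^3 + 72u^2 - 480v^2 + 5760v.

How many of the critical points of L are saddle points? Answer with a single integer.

L separates as a function of u plus a function of v, so ∇L=0 decouples.
∂L/∂u = 24u(u + 2)(u + 3) = 0 at u ∈ {-3, -2, 0}; ∂L/∂v = 60(v - 4)(v - 2)(v + 3)(v + 4) = 0 at v ∈ {-4, -3, 2, 4}.
The Hessian is diagonal: diag(L_uu, L_vv). Second derivatives: L_uu(-3)=72, L_uu(-2)=-48, L_uu(0)=144; L_vv(-4)=-2880, L_vv(-3)=2100, L_vv(2)=-3600, L_vv(4)=6720.
Saddle points occur where the two diagonal entries have opposite signs: (-3, -4), (-3, 2), (-2, -3), (-2, 4), (0, -4), (0, 2). Count: 6.

6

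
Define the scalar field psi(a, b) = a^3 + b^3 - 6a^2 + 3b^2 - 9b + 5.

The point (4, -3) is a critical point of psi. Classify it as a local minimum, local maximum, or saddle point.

saddle point

The mixed partial ∂²psi/∂a∂b is 0, so the Hessian at any point is diag(psi_aa, psi_bb) = diag(6(a - 2), 6(b + 1)).
At (4, -3): H = diag(12, -12).
The eigenvalues have opposite signs, so H is indefinite: a saddle point.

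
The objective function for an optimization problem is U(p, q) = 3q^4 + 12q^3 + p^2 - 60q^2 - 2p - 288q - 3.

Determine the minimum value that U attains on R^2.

U(p,q) separates as A(p) + B(q) − 3, so its minimum is min A + min B − 3.
A'(p) = 2p - 2 vanishes at p ∈ {1}; B'(q) = 12(q - 3)(q + 2)(q + 4) vanishes at q ∈ {-4, -2, 3}.
Local minima of A (where A''>0): A(1)=-1. Local minima of B: B(-4)=192, B(3)=-837.
So the global minimum of U is A(1) + B(3) − 3 = -1 − 837 − 3 = -841, attained at (1, 3).

-841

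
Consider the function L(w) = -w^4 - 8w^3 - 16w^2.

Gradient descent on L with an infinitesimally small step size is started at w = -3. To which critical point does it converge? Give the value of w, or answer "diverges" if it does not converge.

L'(w) = -4w(w + 2)(w + 4), so L'(-3) = -12.
Gradient descent moves in the -L' direction, i.e. w is increasing.
The nearest critical point in that direction is w = -2, where L'' = 16 > 0 (a local minimum). The iterate converges there.

-2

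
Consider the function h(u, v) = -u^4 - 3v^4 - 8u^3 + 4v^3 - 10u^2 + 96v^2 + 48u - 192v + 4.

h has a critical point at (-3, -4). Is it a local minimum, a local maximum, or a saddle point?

saddle point

The mixed partial ∂²h/∂u∂v is 0, so the Hessian at any point is diag(h_uu, h_vv) = diag(-4(3u^2 + 12u + 5), 12(-3v^2 + 2v + 16)).
At (-3, -4): H = diag(16, -480).
The eigenvalues have opposite signs, so H is indefinite: a saddle point.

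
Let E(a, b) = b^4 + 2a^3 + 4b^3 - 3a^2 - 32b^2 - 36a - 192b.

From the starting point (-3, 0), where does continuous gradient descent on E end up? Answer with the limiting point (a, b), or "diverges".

E is separable, so gradient descent decouples: a follows -∂E/∂a, b follows -∂E/∂b.
∂E/∂a = 6(a - 3)(a + 2); at a=-3 this is 36, so a decreases.
∂E/∂b = 4(b - 4)(b + 3)(b + 4); at b=0 this is -192, so b increases.
The a-coordinate has no critical point in that direction and runs off to infinity.

diverges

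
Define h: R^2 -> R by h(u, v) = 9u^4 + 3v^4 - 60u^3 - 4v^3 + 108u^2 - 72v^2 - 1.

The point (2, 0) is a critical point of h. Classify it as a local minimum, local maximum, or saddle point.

The mixed partial ∂²h/∂u∂v is 0, so the Hessian at any point is diag(h_uu, h_vv) = diag(36(3u^2 - 10u + 6), 12(3v^2 - 2v - 12)).
At (2, 0): H = diag(-72, -144).
Both eigenvalues are negative, so H is negative definite: a local maximum.

local maximum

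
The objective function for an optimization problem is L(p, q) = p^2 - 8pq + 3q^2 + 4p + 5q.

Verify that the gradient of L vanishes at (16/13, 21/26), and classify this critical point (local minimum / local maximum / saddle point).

∇L = (2p - 8q + 4, -8p + 6q + 5); substituting (16/13, 21/26) gives ∇L = (0, 0), so (16/13, 21/26) is indeed a critical point.
The Hessian of L is constant: H = [[2, -8], [-8, 6]].
det(H) = 2·6 − (-8)² = -52.
Since det(H) < 0, H is indefinite and the critical point is a saddle point.

saddle point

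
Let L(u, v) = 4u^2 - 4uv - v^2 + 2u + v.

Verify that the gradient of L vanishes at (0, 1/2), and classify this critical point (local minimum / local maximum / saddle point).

∇L = (8u - 4v + 2, -4u - 2v + 1); substituting (0, 1/2) gives ∇L = (0, 0), so (0, 1/2) is indeed a critical point.
The Hessian of L is constant: H = [[8, -4], [-4, -2]].
det(H) = 8·(-2) − (-4)² = -32.
Since det(H) < 0, H is indefinite and the critical point is a saddle point.

saddle point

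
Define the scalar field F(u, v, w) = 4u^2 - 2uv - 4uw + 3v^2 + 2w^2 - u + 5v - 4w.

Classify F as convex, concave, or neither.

convex

F is quadratic, so its Hessian is the constant matrix H = [[8, -2, -4], [-2, 6, 0], [-4, 0, 4]].
Leading principal minors: 8, 44, 80.
All positive ⇒ H ≻ 0 ⇒ convex.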